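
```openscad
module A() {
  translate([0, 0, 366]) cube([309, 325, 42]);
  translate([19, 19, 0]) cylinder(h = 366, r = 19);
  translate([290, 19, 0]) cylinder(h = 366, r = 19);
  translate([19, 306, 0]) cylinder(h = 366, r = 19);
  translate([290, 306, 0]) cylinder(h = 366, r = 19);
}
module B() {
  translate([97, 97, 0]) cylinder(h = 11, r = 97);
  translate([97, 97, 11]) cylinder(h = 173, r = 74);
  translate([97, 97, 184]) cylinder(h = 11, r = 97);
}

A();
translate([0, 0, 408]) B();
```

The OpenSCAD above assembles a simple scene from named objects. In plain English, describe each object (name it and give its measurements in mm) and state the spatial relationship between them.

A is a four-legged stool. The seat is 309×325 mm, 42 mm thick, top at z = 408 mm. It stands on four round legs, each 38 mm in diameter, from z = 0 to the seat underside, each leg's axis is inset half a diameter from the nearest pair of seat edges (so the leg's bounding box is flush with the corner).

B is a spool: two coaxial disc flanges of radius 97 mm and thickness 11 mm, joined by a core cylinder of radius 74 mm and height 173 mm. The lower flange rests on z = 0 and the three cylinders share a vertical axis.

The spool is on top of the stool.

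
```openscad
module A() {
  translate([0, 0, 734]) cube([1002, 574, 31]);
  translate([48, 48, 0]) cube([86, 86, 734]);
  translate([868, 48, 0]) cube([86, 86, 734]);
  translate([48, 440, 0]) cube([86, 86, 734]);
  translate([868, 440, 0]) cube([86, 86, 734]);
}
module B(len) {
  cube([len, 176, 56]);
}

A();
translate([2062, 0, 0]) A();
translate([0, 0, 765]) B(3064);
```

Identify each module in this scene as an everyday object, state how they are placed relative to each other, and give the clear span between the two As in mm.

A is a table. B is a beam. A beam spans the tops of two tables. The clear span between the two tables is 1060 mm.

Second table starts at x = 2062; first ends at x = 1002; clear span = 2062 − 1002 = 1060 mm.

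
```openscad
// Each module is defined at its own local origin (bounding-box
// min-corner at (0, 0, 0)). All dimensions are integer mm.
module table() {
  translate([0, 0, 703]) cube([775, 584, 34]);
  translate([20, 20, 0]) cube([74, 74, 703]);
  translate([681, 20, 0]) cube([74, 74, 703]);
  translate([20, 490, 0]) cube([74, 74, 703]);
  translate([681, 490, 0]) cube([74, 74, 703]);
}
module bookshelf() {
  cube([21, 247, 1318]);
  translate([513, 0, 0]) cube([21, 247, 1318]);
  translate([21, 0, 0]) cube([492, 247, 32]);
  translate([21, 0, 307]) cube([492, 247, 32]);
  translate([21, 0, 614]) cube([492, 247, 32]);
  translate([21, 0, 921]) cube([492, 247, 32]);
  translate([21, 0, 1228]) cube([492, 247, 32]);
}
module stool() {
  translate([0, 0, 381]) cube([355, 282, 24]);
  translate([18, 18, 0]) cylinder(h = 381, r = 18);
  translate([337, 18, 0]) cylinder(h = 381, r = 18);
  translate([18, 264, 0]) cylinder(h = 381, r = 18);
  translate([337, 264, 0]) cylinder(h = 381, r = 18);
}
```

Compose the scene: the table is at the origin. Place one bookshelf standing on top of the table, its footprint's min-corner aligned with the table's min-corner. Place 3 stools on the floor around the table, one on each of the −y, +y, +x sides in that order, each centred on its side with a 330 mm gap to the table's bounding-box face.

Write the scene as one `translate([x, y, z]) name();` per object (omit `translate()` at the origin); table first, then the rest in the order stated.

table();
translate([0, 0, 737]) bookshelf();
translate([210, -612, 0]) stool();
translate([210, 914, 0]) stool();
translate([1105, 151, 0]) stool();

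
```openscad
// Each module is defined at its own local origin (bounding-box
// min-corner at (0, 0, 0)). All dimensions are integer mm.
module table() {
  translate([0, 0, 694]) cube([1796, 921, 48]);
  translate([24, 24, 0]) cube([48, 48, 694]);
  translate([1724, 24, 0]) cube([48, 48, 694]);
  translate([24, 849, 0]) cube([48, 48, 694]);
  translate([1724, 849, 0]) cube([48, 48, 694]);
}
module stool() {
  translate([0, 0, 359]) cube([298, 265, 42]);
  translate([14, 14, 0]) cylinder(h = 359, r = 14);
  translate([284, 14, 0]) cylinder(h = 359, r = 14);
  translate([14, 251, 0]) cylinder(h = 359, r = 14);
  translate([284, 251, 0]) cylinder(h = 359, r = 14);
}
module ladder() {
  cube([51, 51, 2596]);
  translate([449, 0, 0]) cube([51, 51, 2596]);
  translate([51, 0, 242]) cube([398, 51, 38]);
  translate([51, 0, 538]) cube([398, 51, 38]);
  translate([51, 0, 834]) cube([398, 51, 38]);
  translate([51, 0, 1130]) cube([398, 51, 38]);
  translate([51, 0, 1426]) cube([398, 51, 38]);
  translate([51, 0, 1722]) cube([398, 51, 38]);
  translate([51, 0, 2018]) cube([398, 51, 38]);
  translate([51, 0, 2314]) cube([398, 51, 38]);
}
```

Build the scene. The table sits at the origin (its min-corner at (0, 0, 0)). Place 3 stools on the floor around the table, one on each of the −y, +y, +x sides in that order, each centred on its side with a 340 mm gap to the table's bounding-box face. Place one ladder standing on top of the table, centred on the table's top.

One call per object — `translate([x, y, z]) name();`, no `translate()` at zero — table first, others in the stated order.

table();
translate([749, -605, 0]) stool();
translate([749, 1261, 0]) stool();
translate([2136, 328, 0]) stool();
translate([648, 435, 742]) ladder();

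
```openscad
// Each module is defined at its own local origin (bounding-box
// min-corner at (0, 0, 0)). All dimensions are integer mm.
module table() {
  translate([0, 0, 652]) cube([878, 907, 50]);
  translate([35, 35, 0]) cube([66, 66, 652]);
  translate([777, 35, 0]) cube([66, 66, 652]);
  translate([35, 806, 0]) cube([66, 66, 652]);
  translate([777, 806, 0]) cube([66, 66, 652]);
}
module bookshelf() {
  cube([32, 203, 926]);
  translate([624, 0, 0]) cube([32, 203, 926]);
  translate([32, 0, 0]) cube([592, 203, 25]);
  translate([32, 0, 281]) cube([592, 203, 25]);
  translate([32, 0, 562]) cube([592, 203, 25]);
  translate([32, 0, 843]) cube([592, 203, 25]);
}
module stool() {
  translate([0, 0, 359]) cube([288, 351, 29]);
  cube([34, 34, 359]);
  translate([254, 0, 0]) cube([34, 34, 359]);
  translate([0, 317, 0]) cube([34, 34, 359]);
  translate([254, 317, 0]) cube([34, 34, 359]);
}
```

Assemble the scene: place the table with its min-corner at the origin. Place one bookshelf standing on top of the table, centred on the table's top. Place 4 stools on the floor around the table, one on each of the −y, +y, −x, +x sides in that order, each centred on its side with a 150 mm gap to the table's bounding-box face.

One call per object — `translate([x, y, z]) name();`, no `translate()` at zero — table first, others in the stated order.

table();
translate([111, 352, 702]) bookshelf();
translate([295, -501, 0]) stool();
translate([295, 1057, 0]) stool();
translate([-438, 278, 0]) stool();
translate([1028, 278, 0]) stool();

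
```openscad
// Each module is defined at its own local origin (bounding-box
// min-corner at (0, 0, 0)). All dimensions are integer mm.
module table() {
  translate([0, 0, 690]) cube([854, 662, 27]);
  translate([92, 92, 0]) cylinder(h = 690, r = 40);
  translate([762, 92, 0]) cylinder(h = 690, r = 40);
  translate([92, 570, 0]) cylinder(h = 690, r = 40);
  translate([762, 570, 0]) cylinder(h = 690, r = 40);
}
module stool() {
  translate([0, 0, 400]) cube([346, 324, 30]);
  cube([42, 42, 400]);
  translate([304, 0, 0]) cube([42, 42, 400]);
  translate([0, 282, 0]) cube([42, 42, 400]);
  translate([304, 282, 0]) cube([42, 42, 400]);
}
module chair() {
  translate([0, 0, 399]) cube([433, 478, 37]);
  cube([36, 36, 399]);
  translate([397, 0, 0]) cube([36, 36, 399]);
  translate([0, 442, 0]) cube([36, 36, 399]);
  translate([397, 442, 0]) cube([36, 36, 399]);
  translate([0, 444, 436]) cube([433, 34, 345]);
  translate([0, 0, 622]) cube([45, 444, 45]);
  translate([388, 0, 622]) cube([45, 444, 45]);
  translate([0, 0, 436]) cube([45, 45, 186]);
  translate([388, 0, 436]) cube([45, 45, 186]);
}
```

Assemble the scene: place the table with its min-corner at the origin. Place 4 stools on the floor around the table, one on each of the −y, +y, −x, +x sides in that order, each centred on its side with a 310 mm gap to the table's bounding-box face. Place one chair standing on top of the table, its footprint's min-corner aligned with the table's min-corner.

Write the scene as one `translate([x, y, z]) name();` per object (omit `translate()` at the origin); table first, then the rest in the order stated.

table();
translate([254, -634, 0]) stool();
translate([254, 972, 0]) stool();
translate([-656, 169, 0]) stool();
translate([1164, 169, 0]) stool();
translate([0, 0, 717]) chair();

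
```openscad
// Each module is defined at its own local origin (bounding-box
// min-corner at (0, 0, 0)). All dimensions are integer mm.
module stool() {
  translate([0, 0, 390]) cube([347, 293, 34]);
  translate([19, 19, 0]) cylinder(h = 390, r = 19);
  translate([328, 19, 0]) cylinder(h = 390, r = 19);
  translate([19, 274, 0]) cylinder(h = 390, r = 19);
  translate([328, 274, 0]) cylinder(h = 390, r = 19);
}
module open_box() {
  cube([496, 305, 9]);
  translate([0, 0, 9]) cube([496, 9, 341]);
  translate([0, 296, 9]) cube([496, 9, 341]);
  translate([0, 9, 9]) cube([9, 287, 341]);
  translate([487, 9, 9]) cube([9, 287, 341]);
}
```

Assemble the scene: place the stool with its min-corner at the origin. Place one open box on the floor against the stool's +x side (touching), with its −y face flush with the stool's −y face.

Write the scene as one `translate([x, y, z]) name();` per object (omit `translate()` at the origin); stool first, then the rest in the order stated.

stool();
translate([347, 0, 0]) open_box();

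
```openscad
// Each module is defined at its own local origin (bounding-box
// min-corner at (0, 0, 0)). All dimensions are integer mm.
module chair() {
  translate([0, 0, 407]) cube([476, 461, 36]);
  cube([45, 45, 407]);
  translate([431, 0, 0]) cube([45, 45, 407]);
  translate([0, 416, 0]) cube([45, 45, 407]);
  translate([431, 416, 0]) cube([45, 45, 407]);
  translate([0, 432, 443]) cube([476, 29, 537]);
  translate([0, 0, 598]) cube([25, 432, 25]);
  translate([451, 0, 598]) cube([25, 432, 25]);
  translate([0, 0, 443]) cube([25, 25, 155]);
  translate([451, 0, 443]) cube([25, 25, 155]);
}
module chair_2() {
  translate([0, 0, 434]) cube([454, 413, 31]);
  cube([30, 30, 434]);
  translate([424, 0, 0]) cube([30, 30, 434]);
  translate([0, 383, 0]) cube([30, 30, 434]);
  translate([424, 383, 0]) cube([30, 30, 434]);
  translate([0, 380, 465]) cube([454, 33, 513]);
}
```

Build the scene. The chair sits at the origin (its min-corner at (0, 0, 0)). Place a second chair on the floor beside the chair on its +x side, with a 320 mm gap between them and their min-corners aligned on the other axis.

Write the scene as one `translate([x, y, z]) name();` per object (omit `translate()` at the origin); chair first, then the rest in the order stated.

chair();
translate([796, 0, 0]) chair_2();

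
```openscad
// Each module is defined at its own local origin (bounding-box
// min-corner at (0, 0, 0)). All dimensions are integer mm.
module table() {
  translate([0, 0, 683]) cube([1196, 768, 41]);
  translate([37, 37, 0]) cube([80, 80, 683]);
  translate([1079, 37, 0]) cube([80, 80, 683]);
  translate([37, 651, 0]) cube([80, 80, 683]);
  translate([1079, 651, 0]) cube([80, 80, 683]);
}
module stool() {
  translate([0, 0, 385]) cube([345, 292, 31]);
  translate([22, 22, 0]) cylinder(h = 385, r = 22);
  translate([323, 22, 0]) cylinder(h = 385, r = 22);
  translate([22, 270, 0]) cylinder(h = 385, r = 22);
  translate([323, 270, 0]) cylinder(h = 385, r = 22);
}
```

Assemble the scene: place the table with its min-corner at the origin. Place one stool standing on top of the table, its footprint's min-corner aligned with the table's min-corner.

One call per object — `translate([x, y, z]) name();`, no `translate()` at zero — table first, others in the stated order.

table();
translate([0, 0, 724]) stool();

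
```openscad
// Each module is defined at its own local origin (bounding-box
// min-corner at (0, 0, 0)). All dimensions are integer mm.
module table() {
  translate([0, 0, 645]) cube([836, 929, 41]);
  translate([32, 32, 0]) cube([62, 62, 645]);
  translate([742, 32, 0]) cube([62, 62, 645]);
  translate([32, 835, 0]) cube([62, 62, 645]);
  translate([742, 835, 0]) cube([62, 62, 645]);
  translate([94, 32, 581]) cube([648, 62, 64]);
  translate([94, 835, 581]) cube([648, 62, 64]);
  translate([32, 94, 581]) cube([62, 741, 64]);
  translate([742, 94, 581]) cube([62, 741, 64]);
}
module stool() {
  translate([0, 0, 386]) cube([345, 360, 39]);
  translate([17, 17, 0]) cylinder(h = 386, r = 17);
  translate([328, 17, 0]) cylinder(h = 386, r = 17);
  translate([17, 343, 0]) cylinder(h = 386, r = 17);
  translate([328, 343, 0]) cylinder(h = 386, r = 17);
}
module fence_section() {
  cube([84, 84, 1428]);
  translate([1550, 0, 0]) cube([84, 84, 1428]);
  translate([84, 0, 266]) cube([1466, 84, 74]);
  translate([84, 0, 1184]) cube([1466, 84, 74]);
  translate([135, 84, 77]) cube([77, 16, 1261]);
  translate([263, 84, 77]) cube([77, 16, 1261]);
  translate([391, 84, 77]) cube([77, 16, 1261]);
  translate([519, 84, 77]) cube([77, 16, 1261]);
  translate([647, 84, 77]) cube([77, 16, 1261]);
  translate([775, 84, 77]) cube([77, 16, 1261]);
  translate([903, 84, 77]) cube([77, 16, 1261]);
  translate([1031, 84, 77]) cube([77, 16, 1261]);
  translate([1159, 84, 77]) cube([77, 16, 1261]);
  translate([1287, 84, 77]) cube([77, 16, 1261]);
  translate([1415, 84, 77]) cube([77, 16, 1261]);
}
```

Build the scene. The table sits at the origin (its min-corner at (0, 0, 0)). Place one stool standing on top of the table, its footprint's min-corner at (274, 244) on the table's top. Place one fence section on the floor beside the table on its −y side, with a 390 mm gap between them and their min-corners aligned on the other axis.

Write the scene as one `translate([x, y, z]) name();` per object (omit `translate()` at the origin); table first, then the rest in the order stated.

table();
translate([274, 244, 686]) stool();
translate([0, -490, 0]) fence_section();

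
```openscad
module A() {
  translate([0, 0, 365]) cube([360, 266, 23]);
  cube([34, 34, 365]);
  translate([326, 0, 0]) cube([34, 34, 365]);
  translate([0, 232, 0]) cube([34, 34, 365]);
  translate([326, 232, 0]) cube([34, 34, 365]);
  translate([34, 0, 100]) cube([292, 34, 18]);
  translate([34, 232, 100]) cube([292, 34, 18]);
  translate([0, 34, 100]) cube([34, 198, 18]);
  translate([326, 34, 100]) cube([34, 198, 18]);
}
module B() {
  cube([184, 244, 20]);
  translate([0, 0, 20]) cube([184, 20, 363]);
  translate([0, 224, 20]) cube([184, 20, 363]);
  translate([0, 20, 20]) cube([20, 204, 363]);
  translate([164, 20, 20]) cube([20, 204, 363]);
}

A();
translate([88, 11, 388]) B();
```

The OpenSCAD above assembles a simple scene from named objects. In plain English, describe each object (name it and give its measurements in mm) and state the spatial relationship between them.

A is a four-legged stool. The seat is a 360×266×23 mm slab whose top surface is at z = 388 mm; four square legs, each 34×34 mm in cross-section, run from the floor (z = 0) to the underside of the seat, each flush with a corner of the seat. Four stretchers, 34 mm wide and 18 mm tall, connect adjacent legs with their undersides at z = 100 mm, each running between the inner faces of the legs it joins and aligned with the legs' outer faces on the other axis.

B is an open-topped rectangular box: outside dimensions 184×244×383 mm, with a uniform wall and base thickness of 20 mm. The base is a full 184×244 slab on the floor; four walls sit on top of the base. The front and back walls (the −y and +y sides) span the full width; the two side walls fit between them.

The open box is on top of the stool, centred.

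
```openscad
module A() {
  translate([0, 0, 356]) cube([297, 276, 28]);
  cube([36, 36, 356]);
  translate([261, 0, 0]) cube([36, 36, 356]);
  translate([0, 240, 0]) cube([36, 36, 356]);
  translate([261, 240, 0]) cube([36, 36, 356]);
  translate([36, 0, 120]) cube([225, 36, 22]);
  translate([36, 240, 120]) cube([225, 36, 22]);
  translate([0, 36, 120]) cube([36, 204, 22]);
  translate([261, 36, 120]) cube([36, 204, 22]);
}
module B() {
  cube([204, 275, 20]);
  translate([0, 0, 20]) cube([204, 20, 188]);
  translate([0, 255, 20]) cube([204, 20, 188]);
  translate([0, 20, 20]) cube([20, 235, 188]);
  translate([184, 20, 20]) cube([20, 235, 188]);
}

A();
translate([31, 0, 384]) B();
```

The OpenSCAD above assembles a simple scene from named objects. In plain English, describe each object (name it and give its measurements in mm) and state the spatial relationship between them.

A is a four-legged stool. The seat is a 297×276×28 mm slab whose top surface is at z = 384 mm; four square legs, each 36×36 mm in cross-section, run from the floor (z = 0) to the underside of the seat, each flush with a corner of the seat. Four stretchers, 36 mm wide and 22 mm tall, connect adjacent legs with their undersides at z = 120 mm, each running between the inner faces of the legs it joins and aligned with the legs' outer faces on the other axis.

B is an open-topped rectangular box: outside dimensions 204×275×208 mm, with a uniform wall and base thickness of 20 mm. The base is a full 204×275 slab on the floor; four walls sit on top of the base. The front and back walls (the −y and +y sides) span the full width; the two side walls fit between them.

The open box is on top of the stool.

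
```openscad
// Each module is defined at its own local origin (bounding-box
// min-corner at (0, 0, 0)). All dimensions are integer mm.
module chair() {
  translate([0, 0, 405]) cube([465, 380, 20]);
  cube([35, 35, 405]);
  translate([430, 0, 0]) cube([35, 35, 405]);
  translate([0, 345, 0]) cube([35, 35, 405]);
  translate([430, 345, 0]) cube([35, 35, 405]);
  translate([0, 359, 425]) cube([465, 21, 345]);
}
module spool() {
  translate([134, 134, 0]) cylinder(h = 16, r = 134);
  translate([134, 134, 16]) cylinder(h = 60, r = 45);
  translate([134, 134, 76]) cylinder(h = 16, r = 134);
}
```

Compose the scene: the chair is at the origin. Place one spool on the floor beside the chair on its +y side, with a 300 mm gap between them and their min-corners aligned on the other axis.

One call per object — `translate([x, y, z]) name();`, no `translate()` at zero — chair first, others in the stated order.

chair();
translate([0, 680, 0]) spool();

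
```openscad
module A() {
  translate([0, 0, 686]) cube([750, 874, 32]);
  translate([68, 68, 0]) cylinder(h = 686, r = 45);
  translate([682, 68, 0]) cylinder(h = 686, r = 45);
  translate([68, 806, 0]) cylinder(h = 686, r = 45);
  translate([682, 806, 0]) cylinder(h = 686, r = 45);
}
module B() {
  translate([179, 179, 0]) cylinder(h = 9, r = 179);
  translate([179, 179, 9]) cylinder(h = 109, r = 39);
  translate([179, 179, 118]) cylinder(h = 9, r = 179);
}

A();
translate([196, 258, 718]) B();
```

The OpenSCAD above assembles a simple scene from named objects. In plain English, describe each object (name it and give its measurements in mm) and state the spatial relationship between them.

A is a table: top 750 mm (x) × 874 mm (y), 32 mm thick, upper face at z = 718 mm, on four round legs of 90 mm diameter, each leg's bounding box inset 23 mm from the nearest pair of top edges, running from z = 0 to the bottom of the top.

B is a spool: two coaxial disc flanges of radius 179 mm and thickness 9 mm, joined by a core cylinder of radius 39 mm and height 109 mm. The lower flange rests on z = 0 and the three cylinders share a vertical axis.

The spool is on top of the table, centred.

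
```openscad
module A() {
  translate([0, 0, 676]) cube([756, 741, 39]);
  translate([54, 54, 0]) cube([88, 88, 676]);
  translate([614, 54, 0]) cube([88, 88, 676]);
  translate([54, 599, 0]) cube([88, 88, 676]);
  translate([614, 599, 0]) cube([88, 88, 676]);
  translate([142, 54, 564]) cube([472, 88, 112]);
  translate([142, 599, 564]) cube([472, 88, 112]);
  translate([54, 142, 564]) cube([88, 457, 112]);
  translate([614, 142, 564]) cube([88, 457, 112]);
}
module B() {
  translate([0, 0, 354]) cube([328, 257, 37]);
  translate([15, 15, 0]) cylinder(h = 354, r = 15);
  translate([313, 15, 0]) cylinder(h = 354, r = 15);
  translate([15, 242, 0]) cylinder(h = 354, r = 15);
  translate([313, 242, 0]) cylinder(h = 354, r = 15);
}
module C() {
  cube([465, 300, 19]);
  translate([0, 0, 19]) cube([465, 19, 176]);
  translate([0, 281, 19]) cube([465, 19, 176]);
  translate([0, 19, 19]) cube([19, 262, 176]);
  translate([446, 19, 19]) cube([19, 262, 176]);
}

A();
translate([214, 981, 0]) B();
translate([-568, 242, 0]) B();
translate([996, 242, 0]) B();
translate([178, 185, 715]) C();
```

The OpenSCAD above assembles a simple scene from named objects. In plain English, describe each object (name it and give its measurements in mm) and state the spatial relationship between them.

A is a table with a 756×741 mm rectangular top, 39 mm thick, top surface at z = 715 mm, supported by four 88×88 mm square legs, each inset 54 mm from the nearest pair of top edges, running from the floor. Four apron rails, 88 mm thick and 112 mm tall, run between adjacent legs with their top edges flush with the underside of the top and their outer faces flush with the legs' outer faces.

B is a four-legged stool. The seat is a 328×257×37 mm slab whose top surface is at z = 391 mm; four round legs, each 30 mm in diameter, run from the floor (z = 0) to the underside of the seat, each leg's axis is inset half a diameter from the nearest pair of seat edges (so the leg's bounding box is flush with the corner).

C is an open-topped rectangular box: outside dimensions 465×300×195 mm, with a uniform wall and base thickness of 19 mm. The base is a full 465×300 slab on the floor; four walls sit on top of the base. The front and back walls (the −y and +y sides) span the full width; the two side walls fit between them.

Three stools sit around the table at the +y, −x, +x sides. The open box is on top of the table.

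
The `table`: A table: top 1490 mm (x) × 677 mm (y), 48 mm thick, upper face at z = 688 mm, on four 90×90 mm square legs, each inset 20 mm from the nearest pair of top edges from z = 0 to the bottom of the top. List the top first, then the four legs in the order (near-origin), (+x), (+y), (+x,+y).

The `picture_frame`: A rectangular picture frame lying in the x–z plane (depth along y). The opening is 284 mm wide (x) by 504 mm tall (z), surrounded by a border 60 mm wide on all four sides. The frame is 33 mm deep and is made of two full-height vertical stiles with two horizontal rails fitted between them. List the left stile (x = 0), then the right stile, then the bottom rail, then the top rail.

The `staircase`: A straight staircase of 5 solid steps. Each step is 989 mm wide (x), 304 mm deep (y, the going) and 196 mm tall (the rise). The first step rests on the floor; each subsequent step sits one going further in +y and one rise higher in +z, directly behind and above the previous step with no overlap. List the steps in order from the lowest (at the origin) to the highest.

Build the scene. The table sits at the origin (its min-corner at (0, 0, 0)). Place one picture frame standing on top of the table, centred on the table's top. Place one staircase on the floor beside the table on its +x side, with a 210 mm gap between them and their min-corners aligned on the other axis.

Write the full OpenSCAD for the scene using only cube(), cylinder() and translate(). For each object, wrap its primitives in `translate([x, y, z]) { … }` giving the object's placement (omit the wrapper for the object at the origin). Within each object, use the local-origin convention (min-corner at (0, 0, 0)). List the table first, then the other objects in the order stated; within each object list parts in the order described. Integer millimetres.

translate([0, 0, 640]) cube([1490, 677, 48]);
translate([20, 20, 0]) cube([90, 90, 640]);
translate([1380, 20, 0]) cube([90, 90, 640]);
translate([20, 567, 0]) cube([90, 90, 640]);
translate([1380, 567, 0]) cube([90, 90, 640]);
translate([543, 322, 688]) {
  cube([60, 33, 624]);
  translate([344, 0, 0]) cube([60, 33, 624]);
  translate([60, 0, 0]) cube([284, 33, 60]);
  translate([60, 0, 564]) cube([284, 33, 60]);
}
translate([1700, 0, 0]) {
  cube([989, 304, 196]);
  translate([0, 304, 196]) cube([989, 304, 196]);
  translate([0, 608, 392]) cube([989, 304, 196]);
  translate([0, 912, 588]) cube([989, 304, 196]);
  translate([0, 1216, 784]) cube([989, 304, 196]);
}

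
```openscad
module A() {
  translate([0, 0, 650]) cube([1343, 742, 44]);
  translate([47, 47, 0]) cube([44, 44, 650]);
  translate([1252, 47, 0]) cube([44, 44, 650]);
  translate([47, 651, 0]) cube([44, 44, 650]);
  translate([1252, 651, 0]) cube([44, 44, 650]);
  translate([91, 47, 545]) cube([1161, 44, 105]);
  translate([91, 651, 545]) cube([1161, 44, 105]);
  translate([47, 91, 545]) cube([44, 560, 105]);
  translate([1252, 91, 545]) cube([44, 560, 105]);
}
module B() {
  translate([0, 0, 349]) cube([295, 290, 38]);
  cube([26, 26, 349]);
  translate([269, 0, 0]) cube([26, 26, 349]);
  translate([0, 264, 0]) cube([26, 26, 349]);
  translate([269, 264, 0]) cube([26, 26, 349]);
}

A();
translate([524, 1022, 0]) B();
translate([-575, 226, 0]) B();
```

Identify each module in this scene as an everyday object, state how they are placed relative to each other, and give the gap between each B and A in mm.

Each stool's nearest face is 280 mm from the table's bounding box.

A is a table. B is a stool. Two stools sit around the table at the +y, −x sides. The gap between each stool and the table is 280 mm.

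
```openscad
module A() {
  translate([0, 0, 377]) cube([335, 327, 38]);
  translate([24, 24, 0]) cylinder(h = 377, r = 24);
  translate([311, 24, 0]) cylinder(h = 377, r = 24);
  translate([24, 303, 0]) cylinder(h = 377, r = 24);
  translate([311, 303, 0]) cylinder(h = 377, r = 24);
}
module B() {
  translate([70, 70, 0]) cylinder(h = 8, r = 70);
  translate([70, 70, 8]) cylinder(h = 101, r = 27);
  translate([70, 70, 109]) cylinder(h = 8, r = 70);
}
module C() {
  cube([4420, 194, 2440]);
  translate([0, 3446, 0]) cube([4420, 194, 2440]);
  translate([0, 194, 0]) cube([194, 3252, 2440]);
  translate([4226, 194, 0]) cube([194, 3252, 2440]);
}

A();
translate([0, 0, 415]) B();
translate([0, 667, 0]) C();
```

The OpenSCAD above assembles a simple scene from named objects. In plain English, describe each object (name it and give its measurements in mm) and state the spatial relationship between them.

A is a four-legged stool. The seat is a 335×327×38 mm slab whose top surface is at z = 415 mm; four round legs, each 48 mm in diameter, run from the floor (z = 0) to the underside of the seat, each leg's axis is inset half a diameter from the nearest pair of seat edges (so the leg's bounding box is flush with the corner).

B is a spool: two coaxial disc flanges of radius 70 mm and thickness 8 mm, joined by a core cylinder of radius 27 mm and height 101 mm. The lower flange rests on z = 0 and the three cylinders share a vertical axis.

C is a box-shaped house frame (walls only): outside footprint 4420×3640 mm, wall height 2440 mm, wall thickness 194 mm. The two y-facing walls run the full x-width; the two x-facing walls fit between the inner faces of the y-facing walls.

The spool is on top of the stool. The house frame is on the floor beside the stool on its +y side.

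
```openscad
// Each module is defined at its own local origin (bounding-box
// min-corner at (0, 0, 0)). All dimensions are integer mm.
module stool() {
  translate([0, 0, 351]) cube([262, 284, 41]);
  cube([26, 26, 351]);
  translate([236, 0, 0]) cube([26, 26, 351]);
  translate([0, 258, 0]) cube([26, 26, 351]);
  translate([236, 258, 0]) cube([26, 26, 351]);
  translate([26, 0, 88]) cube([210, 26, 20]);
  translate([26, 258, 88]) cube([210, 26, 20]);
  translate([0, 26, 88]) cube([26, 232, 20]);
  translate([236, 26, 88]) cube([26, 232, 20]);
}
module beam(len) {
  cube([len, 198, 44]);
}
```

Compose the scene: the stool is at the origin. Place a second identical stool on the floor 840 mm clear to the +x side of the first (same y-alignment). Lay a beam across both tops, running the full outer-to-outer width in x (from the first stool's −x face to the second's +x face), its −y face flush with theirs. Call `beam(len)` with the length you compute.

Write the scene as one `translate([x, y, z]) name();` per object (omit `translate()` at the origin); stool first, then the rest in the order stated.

stool();
translate([1102, 0, 0]) stool();
translate([0, 0, 392]) beam(1364);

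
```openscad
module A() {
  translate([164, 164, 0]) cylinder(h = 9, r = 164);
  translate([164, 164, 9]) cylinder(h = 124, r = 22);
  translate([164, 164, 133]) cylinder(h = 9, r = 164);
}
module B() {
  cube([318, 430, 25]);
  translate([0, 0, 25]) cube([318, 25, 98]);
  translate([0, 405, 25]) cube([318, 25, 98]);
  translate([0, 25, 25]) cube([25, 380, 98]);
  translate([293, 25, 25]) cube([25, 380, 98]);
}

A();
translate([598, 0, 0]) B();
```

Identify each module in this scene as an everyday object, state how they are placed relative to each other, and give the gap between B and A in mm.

A is a spool. B is an open box. The open box is on the floor beside the spool on its +x side. The gap between the open box and the spool is 270 mm.

The open box's nearest face is 270 mm from the spool's +x face.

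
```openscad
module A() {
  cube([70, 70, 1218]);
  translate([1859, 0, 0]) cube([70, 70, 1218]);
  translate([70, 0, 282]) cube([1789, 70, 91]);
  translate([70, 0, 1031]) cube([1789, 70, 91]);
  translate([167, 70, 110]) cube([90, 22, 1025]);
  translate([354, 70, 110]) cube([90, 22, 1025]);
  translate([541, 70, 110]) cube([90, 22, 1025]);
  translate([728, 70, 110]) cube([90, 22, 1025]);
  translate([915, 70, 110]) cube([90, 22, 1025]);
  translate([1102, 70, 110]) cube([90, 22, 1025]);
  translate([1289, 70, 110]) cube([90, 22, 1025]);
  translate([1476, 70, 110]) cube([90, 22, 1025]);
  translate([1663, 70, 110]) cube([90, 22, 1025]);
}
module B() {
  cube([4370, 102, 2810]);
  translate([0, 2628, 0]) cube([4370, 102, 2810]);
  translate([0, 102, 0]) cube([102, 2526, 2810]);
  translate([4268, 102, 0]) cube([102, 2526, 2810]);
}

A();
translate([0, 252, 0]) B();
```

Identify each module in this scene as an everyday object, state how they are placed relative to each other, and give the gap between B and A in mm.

A is a fence section. B is a house frame. The house frame is on the floor beside the fence section on its +y side. The gap between the house frame and the fence section is 160 mm.

The house frame's nearest face is 160 mm from the fence section's +y face.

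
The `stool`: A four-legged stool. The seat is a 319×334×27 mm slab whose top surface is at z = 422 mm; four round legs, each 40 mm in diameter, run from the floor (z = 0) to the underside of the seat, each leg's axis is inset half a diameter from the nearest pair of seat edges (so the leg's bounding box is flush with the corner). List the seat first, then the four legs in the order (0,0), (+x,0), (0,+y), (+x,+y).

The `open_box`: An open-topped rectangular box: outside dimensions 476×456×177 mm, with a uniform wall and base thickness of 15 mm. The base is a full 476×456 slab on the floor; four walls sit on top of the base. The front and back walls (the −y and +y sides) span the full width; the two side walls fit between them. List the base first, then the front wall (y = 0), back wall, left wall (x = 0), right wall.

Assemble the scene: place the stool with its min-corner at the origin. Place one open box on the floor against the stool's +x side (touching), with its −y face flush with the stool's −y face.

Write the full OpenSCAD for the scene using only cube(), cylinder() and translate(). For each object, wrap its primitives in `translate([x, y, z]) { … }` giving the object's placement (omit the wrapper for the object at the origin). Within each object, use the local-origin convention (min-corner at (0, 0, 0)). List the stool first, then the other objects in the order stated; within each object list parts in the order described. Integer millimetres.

translate([0, 0, 395]) cube([319, 334, 27]);
translate([20, 20, 0]) cylinder(h = 395, r = 20);
translate([299, 20, 0]) cylinder(h = 395, r = 20);
translate([20, 314, 0]) cylinder(h = 395, r = 20);
translate([299, 314, 0]) cylinder(h = 395, r = 20);
translate([319, 0, 0]) {
  cube([476, 456, 15]);
  translate([0, 0, 15]) cube([476, 15, 162]);
  translate([0, 441, 15]) cube([476, 15, 162]);
  translate([0, 15, 15]) cube([15, 426, 162]);
  translate([461, 15, 15]) cube([15, 426, 162]);
}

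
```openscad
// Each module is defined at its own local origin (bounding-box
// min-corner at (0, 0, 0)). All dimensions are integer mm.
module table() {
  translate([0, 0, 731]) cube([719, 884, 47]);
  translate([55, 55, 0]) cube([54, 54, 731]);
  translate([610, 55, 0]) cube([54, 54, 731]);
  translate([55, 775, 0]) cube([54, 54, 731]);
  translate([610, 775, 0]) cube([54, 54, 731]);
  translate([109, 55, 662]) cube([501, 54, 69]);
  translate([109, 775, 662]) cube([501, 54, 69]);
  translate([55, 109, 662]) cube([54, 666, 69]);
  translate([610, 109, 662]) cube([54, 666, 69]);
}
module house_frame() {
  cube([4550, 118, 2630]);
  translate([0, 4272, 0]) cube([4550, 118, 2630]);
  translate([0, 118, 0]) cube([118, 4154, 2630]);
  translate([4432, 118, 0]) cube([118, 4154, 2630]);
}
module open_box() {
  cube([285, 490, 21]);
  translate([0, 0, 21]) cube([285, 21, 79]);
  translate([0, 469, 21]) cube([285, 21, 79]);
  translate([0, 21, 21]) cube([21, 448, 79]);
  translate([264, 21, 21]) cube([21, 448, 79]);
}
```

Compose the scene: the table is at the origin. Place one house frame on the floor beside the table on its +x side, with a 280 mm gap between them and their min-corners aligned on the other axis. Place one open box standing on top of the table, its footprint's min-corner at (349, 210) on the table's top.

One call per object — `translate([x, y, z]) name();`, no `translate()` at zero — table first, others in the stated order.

table();
translate([999, 0, 0]) house_frame();
translate([349, 210, 778]) open_box();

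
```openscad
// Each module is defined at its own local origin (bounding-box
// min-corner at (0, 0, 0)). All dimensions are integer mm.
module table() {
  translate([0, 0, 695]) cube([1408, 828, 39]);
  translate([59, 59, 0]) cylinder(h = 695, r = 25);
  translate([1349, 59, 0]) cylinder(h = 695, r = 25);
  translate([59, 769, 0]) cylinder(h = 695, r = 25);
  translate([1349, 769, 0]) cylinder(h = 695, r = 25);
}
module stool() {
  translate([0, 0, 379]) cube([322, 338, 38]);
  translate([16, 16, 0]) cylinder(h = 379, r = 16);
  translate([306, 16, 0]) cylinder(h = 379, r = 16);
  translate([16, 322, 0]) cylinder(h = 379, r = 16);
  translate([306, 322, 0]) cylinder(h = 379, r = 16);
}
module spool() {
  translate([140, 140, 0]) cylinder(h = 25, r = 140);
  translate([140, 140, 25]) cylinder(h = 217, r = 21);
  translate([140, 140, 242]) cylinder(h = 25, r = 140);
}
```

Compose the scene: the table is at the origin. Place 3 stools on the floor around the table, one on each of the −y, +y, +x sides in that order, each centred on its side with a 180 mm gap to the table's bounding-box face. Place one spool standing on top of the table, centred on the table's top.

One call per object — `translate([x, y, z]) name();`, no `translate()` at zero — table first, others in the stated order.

table();
translate([543, -518, 0]) stool();
translate([543, 1008, 0]) stool();
translate([1588, 245, 0]) stool();
translate([564, 274, 734]) spool();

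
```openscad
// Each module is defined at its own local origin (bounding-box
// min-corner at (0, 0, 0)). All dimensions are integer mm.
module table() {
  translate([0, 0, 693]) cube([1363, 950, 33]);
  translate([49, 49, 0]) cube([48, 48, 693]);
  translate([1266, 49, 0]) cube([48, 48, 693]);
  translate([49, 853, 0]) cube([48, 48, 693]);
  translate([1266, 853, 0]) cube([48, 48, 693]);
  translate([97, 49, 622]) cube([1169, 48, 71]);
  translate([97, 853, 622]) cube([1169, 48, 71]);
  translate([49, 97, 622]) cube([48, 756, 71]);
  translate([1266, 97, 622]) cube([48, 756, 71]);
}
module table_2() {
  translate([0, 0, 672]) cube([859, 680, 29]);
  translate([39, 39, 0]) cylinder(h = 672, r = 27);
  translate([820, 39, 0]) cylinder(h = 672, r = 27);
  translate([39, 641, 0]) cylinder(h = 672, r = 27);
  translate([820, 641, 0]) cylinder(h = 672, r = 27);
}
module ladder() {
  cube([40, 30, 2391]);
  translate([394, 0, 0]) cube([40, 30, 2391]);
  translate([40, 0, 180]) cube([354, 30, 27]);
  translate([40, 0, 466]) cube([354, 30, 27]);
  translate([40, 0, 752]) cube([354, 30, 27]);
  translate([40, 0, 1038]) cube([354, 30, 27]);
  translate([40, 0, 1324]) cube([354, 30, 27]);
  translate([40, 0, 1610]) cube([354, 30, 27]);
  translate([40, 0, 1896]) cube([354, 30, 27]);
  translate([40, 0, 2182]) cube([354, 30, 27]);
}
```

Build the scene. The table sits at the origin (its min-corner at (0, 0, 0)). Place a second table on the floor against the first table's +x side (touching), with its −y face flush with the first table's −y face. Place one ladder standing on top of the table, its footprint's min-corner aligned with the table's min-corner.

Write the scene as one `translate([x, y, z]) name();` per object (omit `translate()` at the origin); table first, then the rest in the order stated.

table();
translate([1363, 0, 0]) table_2();
translate([0, 0, 726]) ladder();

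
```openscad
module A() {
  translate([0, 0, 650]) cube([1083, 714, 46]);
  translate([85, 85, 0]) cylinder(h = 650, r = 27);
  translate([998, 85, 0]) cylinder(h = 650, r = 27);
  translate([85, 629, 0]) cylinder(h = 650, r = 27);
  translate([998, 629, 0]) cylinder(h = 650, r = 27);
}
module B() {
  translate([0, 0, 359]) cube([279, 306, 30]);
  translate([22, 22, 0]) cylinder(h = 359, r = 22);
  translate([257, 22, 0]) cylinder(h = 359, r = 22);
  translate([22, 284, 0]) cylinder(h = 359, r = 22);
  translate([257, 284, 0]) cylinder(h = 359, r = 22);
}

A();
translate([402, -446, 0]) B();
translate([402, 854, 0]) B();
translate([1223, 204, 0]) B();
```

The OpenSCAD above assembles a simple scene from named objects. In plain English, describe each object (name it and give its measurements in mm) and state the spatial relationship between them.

A is a table with a 1083×714 mm rectangular top, 46 mm thick, top surface at z = 696 mm, supported by four round legs of 54 mm diameter, each leg's bounding box inset 58 mm from the nearest pair of top edges, running from the floor.

B is a four-legged stool. The seat is a 279×306×30 mm slab whose top surface is at z = 389 mm; four round legs, each 44 mm in diameter, run from the floor (z = 0) to the underside of the seat, each leg's axis is inset half a diameter from the nearest pair of seat edges (so the leg's bounding box is flush with the corner).

Three stools sit around the table at the −y, +y, +x sides.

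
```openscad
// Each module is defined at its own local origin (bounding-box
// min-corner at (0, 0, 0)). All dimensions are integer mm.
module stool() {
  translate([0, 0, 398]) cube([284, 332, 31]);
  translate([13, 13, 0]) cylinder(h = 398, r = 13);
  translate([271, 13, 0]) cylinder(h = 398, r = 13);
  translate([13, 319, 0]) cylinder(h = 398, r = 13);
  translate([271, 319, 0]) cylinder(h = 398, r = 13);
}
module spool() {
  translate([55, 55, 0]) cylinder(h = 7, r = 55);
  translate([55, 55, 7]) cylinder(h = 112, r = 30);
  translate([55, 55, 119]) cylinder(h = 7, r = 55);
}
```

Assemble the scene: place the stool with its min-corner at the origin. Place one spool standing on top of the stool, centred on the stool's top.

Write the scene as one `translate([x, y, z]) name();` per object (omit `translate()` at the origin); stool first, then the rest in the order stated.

stool();
translate([87, 111, 429]) spool();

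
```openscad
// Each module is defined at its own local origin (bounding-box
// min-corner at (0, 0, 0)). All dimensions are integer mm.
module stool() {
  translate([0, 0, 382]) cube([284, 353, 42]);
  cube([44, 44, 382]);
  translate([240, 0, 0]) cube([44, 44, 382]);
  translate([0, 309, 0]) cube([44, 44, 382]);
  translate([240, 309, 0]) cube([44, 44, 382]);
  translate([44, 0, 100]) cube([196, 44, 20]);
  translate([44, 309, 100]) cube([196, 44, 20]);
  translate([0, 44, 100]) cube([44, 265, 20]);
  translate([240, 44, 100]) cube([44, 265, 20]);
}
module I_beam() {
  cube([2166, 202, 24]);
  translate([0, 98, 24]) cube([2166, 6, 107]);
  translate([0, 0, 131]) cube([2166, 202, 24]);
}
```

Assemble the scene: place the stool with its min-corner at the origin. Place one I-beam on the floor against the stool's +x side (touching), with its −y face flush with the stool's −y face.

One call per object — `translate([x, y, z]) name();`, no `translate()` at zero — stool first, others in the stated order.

stool();
translate([284, 0, 0]) I_beam();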